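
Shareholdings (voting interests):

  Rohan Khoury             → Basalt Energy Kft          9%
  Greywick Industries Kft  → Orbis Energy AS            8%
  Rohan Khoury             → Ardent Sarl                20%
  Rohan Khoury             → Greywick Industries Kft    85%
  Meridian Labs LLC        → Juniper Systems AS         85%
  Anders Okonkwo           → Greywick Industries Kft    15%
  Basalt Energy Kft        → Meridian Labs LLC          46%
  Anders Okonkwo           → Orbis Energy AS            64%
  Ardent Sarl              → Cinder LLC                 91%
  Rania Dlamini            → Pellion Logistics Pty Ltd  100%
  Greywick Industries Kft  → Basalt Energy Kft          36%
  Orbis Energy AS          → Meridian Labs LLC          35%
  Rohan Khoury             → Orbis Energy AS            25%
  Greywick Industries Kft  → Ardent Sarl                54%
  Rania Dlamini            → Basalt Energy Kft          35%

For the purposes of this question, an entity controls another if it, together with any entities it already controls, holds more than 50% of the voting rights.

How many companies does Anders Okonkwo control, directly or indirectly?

Anders holds 64% of Orbis, so Anders controls Orbis.
No other company's threshold is met.
Anders controls 1 company.

1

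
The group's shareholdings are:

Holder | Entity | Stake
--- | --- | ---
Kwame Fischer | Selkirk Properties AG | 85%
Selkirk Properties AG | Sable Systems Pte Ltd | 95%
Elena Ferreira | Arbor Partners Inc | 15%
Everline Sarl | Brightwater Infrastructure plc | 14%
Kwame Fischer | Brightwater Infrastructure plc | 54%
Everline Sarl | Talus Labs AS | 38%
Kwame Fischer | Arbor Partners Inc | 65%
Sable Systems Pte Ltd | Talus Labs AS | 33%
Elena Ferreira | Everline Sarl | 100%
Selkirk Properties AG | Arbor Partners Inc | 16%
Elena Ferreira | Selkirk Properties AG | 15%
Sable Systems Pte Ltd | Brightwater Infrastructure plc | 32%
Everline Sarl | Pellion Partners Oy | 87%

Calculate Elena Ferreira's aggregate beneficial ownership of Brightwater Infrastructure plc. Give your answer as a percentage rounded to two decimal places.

18.56%

Elena reaches Brightwater along 2 paths.
Via Everline: 100% × 14% = 14%.
Via Selkirk → Sable: 15% × 95% × 32% = 4.56%.
Total: 14% + 4.56% = 18.56%.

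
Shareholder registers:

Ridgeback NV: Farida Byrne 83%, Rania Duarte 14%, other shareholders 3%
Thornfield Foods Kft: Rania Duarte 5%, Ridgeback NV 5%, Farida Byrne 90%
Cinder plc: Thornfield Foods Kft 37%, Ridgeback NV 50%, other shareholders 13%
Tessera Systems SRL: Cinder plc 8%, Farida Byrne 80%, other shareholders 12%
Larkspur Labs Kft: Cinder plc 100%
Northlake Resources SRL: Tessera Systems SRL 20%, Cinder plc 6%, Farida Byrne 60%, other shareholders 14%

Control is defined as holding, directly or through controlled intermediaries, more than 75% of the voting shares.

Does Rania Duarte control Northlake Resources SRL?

No

Rania's largest direct stake is 14% in Ridgeback, which does not meet the threshold, so Rania controls no company.
Neither Rania nor any entity Rania controls holds any voting interest in Northlake.
So Rania does not control Northlake.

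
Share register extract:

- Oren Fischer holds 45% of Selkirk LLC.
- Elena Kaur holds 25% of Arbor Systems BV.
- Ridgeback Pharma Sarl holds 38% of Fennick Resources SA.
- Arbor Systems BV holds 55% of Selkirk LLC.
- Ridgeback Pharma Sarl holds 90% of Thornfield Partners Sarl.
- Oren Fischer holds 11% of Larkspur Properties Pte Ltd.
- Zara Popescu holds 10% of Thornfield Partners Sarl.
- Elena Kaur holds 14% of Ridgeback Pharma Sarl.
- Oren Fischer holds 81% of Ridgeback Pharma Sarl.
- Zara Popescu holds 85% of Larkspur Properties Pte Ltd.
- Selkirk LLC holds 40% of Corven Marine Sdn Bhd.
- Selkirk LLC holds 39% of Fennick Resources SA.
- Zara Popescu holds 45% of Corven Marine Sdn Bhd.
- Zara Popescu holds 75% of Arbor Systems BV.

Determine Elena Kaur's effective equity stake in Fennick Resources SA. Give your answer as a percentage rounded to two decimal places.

10.68%

Elena reaches Fennick along 2 paths.
Via Arbor → Selkirk: 25% × 55% × 39% = 5.3625%.
Via Ridgeback: 14% × 38% = 5.32%.
Total: 5.3625% + 5.32% = 10.6825%.
Rounded: 10.68%.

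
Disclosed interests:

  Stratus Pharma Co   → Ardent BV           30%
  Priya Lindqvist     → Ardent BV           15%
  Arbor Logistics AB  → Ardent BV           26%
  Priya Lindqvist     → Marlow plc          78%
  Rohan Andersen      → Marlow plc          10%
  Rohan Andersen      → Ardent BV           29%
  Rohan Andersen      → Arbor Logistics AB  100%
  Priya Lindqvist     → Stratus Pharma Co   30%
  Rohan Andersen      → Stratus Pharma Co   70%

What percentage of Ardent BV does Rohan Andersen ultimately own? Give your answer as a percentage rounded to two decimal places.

Rohan reaches Ardent along 3 paths.
Via Arbor: 100% × 26% = 26%.
Via Stratus: 70% × 30% = 21%.
Direct stake: 29% = 29%.
Total: 26% + 21% + 29% = 76%.
Rounded: 76.00%.

76.00%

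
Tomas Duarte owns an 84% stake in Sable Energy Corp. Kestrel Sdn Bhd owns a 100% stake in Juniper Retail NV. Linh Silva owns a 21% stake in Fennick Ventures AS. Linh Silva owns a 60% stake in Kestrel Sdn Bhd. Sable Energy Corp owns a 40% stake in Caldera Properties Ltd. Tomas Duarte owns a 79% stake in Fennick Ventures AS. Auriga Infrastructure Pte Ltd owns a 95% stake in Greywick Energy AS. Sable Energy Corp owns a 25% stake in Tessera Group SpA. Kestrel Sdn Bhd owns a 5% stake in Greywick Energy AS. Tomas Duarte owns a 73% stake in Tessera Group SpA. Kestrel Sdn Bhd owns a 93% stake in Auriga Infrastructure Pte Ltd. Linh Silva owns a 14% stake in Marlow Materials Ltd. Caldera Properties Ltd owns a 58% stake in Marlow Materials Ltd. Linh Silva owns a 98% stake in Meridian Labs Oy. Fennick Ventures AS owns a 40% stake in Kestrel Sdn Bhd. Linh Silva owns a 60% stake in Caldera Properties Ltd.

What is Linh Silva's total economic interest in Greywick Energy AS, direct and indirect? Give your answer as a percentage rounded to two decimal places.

Linh reaches Greywick along 4 paths.
Via Fennick → Kestrel → Auriga: 21% × 40% × 93% × 95% = 7.4214%.
Via Kestrel → Auriga: 60% × 93% × 95% = 53.01%.
Via Fennick → Kestrel: 21% × 40% × 5% = 0.42%.
Via Kestrel: 60% × 5% = 3%.
Total: 7.4214% + 53.01% + 0.42% + 3% = 63.8514%.
Rounded: 63.85%.

63.85%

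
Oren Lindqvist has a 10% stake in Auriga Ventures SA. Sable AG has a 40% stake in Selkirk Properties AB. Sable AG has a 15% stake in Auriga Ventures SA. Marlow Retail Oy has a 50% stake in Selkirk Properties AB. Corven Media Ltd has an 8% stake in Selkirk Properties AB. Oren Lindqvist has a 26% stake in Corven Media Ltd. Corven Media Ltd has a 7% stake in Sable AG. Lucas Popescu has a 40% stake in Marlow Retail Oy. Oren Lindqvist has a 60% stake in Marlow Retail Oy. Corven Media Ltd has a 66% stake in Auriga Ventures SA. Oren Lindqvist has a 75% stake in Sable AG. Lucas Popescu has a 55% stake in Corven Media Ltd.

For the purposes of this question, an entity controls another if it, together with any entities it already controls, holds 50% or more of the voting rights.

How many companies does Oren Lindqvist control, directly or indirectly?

3

Oren holds 60% of Marlow, so Oren controls Marlow.
Oren holds 75% of Sable, so Oren controls Sable.
Sable and Marlow together hold 40% + 50% = 90% of Selkirk, so Oren controls Selkirk.
No other company's threshold is met.
Oren controls 3 companies.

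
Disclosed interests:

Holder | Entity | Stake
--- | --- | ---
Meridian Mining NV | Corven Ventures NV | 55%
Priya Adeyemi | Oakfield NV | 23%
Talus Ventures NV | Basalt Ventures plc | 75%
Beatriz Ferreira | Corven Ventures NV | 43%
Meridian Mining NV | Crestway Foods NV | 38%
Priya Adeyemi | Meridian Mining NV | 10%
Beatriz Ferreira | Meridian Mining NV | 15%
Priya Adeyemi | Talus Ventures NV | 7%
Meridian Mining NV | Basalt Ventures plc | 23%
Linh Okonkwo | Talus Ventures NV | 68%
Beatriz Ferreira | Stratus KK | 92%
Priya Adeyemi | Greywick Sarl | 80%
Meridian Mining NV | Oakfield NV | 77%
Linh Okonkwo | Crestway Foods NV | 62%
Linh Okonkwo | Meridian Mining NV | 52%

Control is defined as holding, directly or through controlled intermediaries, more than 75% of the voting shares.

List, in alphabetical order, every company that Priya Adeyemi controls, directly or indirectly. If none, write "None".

Greywick Sarl

Priya holds 80% of Greywick, so Priya controls Greywick.
No other company's threshold is met.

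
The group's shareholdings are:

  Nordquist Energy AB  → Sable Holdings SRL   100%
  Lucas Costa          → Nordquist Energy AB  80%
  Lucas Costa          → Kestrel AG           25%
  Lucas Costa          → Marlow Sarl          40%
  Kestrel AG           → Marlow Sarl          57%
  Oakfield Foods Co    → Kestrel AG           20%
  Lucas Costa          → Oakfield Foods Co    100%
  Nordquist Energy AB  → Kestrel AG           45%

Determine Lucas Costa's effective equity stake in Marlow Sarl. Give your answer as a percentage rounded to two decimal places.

Lucas reaches Marlow along 4 paths.
Via Kestrel: 25% × 57% = 14.25%.
Via Oakfield → Kestrel: 100% × 20% × 57% = 11.4%.
Via Nordquist → Kestrel: 80% × 45% × 57% = 20.52%.
Direct stake: 40% = 40%.
Total: 14.25% + 11.4% + 20.52% + 40% = 86.17%.

86.17%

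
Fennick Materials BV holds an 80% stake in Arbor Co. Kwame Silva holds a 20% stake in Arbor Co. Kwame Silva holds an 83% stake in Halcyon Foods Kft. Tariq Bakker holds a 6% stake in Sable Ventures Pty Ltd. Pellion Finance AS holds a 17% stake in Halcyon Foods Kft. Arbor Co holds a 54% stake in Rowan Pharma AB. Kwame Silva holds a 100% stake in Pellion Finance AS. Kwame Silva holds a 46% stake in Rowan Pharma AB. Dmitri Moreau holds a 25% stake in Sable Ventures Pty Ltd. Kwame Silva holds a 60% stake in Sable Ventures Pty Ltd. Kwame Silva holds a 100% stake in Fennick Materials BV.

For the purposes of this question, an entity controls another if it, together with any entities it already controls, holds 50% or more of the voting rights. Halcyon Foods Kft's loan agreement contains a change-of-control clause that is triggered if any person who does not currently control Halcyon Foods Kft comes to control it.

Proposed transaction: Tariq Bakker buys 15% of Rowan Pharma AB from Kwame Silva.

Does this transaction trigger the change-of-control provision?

The purchase adds only to Tariq's holdings (Kwame's stake shrinks), so Tariq is the only person who could newly come to control Halcyon.
Tariq's largest direct stake is 6% in Sable, which does not meet the threshold, so Tariq controls no company.
Neither Tariq nor any entity Tariq controls holds any voting interest in Halcyon.
So before the transaction, Tariq does not control Halcyon.
After the purchase, Tariq holds 15% of Rowan directly, and Kwame's stake falls to 31%.
Tariq's side now holds 15% of Rowan, not ≥ 50%, so Tariq still does not control Rowan.
After the transaction, neither Tariq nor any entity Tariq controls holds a voting interest in Halcyon, so Tariq still does not control it.
No new person acquires control, so the clause is not triggered.

No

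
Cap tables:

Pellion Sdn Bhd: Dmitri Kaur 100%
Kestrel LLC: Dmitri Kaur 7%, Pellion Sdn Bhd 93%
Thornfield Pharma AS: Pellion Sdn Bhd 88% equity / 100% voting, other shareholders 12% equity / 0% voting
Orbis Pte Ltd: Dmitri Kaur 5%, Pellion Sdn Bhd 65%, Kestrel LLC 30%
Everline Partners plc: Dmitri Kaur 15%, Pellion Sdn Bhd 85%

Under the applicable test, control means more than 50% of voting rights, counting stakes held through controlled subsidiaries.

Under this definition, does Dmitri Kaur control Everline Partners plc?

Yes

Dmitri holds 100% of Pellion, so Dmitri controls Pellion.
Dmitri and Pellion together hold 15% + 85% = 100% of Everline, so Dmitri controls Everline.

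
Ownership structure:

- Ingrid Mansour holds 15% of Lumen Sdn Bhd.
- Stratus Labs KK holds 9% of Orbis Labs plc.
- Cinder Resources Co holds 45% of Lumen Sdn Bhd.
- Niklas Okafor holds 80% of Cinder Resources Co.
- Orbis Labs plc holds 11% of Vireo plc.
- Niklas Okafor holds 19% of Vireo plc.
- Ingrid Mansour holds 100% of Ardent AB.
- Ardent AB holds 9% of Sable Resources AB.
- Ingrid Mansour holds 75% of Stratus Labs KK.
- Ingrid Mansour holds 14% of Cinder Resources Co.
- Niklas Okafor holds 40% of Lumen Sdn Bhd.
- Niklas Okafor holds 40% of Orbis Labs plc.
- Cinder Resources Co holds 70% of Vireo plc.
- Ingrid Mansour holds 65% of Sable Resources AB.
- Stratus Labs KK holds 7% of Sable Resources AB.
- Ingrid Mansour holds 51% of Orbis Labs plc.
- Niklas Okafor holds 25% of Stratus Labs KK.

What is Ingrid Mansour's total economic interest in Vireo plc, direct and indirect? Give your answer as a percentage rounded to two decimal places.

16.15%

Ingrid reaches Vireo along 3 paths.
Via Stratus → Orbis: 75% × 9% × 11% = 0.7425%.
Via Orbis: 51% × 11% = 5.61%.
Via Cinder: 14% × 70% = 9.8%.
Total: 0.7425% + 5.61% + 9.8% = 16.1525%.
Rounded: 16.15%.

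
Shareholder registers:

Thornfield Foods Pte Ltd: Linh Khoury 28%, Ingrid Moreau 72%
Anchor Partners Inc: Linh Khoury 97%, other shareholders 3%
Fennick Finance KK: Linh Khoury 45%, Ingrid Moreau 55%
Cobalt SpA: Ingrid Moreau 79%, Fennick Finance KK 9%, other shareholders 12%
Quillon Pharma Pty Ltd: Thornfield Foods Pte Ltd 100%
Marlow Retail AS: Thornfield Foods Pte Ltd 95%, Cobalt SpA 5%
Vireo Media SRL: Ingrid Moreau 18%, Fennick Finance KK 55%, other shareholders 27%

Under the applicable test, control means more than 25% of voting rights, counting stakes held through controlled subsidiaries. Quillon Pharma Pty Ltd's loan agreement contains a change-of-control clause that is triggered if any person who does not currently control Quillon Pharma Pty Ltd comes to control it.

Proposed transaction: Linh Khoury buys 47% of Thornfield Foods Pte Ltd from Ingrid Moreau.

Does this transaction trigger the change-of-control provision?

The purchase adds only to Linh's holdings (Ingrid's stake shrinks), so Linh is the only person who could newly come to control Quillon.
Linh holds 28% of Thornfield, so Linh controls Thornfield.
Thornfield holds 100% of Quillon, so Linh controls Quillon.
So Linh already controls Quillon before the transaction.
After the purchase, Linh's direct stake in Thornfield rises to 28% + 47% = 75%, and Ingrid's stake falls to 25%.
Linh controlled Quillon already, so this is not a new person acquiring control; every other person's position is unchanged or reduced.
No new person acquires control, so the clause is not triggered.

No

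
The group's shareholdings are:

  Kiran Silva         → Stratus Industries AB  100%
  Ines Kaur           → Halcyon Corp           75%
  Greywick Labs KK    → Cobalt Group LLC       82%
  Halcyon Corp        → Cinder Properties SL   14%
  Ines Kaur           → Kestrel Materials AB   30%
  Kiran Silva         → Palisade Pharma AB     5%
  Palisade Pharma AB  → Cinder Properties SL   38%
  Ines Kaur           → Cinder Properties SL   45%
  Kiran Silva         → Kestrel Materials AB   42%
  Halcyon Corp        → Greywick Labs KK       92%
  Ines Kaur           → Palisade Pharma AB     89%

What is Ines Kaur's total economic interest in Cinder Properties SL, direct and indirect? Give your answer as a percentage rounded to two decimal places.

Ines reaches Cinder along 3 paths.
Direct stake: 45% = 45%.
Via Palisade: 89% × 38% = 33.82%.
Via Halcyon: 75% × 14% = 10.5%.
Total: 45% + 33.82% + 10.5% = 89.32%.

89.32%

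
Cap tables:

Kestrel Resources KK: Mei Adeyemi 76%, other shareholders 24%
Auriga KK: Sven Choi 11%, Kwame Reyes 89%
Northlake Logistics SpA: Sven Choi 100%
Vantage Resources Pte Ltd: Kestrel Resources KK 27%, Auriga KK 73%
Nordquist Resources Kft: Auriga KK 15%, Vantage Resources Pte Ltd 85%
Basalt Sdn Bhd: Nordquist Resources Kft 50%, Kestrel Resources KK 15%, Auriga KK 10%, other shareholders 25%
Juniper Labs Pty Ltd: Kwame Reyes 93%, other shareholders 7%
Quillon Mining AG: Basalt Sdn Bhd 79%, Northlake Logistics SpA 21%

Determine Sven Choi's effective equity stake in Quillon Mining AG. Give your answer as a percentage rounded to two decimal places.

25.22%

Sven reaches Quillon along 4 paths.
Via Auriga → Nordquist → Basalt: 11% × 15% × 50% × 79% = 0.65175%.
Via Auriga → Vantage → Nordquist → Basalt: 11% × 73% × 85% × 50% × 79% = 2.6960725%.
Via Auriga → Basalt: 11% × 10% × 79% = 0.869%.
Via Northlake: 100% × 21% = 21%.
Total: 0.65175% + 2.6960725% + 0.869% + 21% = 25.2168225%.
Rounded: 25.22%.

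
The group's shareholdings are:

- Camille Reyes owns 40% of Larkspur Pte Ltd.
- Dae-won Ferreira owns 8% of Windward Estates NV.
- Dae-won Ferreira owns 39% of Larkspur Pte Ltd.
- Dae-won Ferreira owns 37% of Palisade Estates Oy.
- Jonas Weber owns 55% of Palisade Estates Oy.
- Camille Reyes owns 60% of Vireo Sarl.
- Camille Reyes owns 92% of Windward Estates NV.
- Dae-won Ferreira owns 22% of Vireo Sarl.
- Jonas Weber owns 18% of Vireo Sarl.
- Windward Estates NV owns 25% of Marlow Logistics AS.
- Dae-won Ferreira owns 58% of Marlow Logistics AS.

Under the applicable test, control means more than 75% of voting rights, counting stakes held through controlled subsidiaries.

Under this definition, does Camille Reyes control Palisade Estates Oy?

Camille holds 92% of Windward, so Camille controls Windward.
Neither Camille nor any entity Camille controls holds any voting interest in Palisade.
So Camille does not control Palisade.

No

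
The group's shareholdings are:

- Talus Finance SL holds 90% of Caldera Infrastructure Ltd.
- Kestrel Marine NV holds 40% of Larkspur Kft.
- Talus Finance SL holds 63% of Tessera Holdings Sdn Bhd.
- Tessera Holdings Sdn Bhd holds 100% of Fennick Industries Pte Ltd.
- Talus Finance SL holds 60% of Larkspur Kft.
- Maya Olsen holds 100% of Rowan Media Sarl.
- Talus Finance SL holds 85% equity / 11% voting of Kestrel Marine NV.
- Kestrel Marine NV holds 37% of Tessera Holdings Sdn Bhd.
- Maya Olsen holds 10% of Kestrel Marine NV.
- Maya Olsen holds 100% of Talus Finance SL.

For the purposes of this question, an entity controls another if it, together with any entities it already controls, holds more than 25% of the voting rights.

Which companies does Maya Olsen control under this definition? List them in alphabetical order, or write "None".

Maya holds 100% of Rowan, so Maya controls Rowan.
Maya holds 100% of Talus, so Maya controls Talus.
Talus holds 90% of Caldera, so Maya controls Caldera.
Talus holds 63% of Tessera, so Maya controls Tessera.
Talus holds 60% of Larkspur, so Maya controls Larkspur.
Tessera holds 100% of Fennick, so Maya controls Fennick.
No other company's threshold is met.

Caldera Infrastructure Ltd, Fennick Industries Pte Ltd, Larkspur Kft, Rowan Media Sarl, Talus Finance SL, Tessera Holdings Sdn Bhd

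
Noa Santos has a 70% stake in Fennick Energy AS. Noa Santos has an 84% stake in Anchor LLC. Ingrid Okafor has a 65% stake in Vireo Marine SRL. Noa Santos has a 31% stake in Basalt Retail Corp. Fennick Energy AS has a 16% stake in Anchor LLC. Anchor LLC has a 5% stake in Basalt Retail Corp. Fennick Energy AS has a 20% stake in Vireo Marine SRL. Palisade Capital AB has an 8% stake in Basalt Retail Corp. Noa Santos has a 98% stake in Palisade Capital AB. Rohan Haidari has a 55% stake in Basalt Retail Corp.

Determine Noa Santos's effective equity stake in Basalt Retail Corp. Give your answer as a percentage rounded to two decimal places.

Noa reaches Basalt along 4 paths.
Direct stake: 31% = 31%.
Via Palisade: 98% × 8% = 7.84%.
Via Fennick → Anchor: 70% × 16% × 5% = 0.56%.
Via Anchor: 84% × 5% = 4.2%.
Total: 31% + 7.84% + 0.56% + 4.2% = 43.6%.
Rounded: 43.60%.

43.60%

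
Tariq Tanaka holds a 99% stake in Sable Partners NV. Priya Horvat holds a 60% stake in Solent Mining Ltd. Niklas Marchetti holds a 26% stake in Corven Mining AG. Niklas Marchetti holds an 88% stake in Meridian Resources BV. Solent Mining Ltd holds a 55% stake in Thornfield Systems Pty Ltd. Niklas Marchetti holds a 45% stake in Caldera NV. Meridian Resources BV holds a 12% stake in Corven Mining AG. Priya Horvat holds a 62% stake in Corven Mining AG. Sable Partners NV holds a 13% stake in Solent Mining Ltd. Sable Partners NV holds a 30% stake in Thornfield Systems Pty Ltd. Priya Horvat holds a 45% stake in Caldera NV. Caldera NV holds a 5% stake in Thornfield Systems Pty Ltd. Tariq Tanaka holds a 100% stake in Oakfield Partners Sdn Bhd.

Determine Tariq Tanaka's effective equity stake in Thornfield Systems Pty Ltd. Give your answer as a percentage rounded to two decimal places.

36.78%

Tariq reaches Thornfield along 2 paths.
Via Sable: 99% × 30% = 29.7%.
Via Sable → Solent: 99% × 13% × 55% = 7.0785%.
Total: 29.7% + 7.0785% = 36.7785%.
Rounded: 36.78%.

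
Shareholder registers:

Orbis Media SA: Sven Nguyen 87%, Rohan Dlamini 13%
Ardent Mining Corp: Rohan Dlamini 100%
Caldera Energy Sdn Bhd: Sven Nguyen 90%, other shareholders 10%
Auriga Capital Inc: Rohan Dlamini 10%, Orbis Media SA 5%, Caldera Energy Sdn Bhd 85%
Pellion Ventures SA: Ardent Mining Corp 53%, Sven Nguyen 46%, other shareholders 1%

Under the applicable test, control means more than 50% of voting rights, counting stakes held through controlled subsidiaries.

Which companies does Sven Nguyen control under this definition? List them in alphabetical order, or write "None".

Auriga Capital Inc, Caldera Energy Sdn Bhd, Orbis Media SA

Sven holds 87% of Orbis, so Sven controls Orbis.
Sven holds 90% of Caldera, so Sven controls Caldera.
Orbis and Caldera together hold 5% + 85% = 90% of Auriga, so Sven controls Auriga.
No other company's threshold is met.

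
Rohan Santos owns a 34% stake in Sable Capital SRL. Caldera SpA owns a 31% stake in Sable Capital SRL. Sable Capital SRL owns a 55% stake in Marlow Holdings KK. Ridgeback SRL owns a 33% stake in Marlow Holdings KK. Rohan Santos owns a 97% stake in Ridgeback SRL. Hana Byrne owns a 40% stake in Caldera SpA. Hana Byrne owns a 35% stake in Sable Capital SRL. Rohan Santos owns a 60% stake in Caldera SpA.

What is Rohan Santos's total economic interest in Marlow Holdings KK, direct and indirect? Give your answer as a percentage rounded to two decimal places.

Rohan reaches Marlow along 3 paths.
Via Caldera → Sable: 60% × 31% × 55% = 10.23%.
Via Sable: 34% × 55% = 18.7%.
Via Ridgeback: 97% × 33% = 32.01%.
Total: 10.23% + 18.7% + 32.01% = 60.94%.

60.94%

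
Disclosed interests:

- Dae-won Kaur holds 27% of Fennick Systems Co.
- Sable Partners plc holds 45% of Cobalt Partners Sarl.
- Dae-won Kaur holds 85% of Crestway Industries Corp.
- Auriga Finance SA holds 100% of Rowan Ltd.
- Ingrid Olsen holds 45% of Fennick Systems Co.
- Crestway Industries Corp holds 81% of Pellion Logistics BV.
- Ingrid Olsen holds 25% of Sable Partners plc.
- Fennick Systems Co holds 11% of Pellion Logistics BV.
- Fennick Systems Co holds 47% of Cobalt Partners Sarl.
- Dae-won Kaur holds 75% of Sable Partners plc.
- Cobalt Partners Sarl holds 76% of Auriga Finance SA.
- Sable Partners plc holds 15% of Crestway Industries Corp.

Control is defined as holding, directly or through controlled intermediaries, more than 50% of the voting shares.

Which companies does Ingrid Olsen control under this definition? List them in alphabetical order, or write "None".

Ingrid's largest direct stake is 45% in Fennick, which does not meet the threshold.

None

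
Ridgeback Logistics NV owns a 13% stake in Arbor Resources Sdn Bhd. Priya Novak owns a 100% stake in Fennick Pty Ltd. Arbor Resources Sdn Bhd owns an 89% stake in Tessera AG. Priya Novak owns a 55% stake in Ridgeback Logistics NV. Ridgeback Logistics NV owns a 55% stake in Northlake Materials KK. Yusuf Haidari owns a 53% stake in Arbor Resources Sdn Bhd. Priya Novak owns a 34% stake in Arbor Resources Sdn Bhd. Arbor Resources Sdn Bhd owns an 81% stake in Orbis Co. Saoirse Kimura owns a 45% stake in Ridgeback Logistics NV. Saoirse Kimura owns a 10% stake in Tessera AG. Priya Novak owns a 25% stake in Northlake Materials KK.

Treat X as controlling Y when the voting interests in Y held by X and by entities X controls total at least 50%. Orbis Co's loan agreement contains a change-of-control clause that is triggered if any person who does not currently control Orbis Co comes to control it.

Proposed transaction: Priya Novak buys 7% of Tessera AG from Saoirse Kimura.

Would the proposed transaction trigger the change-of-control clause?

The purchase adds only to Priya's holdings (Saoirse's stake shrinks), so Priya is the only person who could newly come to control Orbis.
Priya holds 55% of Ridgeback, so Priya controls Ridgeback.
Priya and Ridgeback together hold 25% + 55% = 80% of Northlake, so Priya controls Northlake.
Priya holds 100% of Fennick, so Priya controls Fennick.
Neither Priya nor any entity Priya controls holds any voting interest in Orbis.
So before the transaction, Priya does not control Orbis.
After the purchase, Priya holds 7% of Tessera directly, and Saoirse's stake falls to 3%.
Priya's side now holds 7% of Tessera, not ≥ 50%, so Priya still does not control Tessera.
After the transaction, neither Priya nor any entity Priya controls holds a voting interest in Orbis, so Priya still does not control it.
No new person acquires control, so the clause is not triggered.

No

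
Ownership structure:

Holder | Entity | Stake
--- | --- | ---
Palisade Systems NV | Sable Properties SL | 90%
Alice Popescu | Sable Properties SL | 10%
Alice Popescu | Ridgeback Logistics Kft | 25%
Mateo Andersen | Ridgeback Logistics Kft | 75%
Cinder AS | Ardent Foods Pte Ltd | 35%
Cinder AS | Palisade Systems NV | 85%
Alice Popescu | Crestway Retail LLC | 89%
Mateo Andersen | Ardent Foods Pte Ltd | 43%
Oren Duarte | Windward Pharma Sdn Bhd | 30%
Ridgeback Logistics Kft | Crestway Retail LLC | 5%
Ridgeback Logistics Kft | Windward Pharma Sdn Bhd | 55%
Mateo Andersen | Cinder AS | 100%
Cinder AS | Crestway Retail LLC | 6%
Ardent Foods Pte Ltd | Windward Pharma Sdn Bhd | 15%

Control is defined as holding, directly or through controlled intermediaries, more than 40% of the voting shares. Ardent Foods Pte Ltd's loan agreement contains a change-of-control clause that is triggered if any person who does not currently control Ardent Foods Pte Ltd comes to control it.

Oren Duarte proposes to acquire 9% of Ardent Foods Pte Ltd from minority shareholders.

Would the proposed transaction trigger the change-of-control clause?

No

The purchase changes only Oren's holdings, so Oren is the only person who could newly come to control Ardent.
Oren's largest direct stake is 30% in Windward, which does not meet the threshold, so Oren controls no company.
Neither Oren nor any entity Oren controls holds any voting interest in Ardent.
So before the transaction, Oren does not control Ardent.
After the purchase, Oren holds 9% of Ardent directly.
After the transaction, Oren's side holds 9% of Ardent, not > 40%, so Oren still does not control Ardent.
No new person acquires control, so the clause is not triggered.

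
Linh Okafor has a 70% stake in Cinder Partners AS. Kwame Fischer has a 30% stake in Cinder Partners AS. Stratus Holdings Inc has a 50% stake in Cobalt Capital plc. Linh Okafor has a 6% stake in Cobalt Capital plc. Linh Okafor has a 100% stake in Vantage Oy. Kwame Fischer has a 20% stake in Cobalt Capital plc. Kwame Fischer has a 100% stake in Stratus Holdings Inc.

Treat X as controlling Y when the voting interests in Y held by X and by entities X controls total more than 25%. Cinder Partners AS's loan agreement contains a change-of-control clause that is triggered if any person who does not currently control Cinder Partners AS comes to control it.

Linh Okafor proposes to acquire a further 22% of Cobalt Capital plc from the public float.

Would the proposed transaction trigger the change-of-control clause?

No

The purchase changes only Linh's holdings, so Linh is the only person who could newly come to control Cinder.
Linh holds 70% of Cinder, so Linh controls Cinder.
So Linh already controls Cinder before the transaction.
After the purchase, Linh's direct stake in Cobalt rises to 6% + 22% = 28%.
Linh controlled Cinder already, so this is not a new person acquiring control; every other person's position is unchanged or reduced.
No new person acquires control, so the clause is not triggered.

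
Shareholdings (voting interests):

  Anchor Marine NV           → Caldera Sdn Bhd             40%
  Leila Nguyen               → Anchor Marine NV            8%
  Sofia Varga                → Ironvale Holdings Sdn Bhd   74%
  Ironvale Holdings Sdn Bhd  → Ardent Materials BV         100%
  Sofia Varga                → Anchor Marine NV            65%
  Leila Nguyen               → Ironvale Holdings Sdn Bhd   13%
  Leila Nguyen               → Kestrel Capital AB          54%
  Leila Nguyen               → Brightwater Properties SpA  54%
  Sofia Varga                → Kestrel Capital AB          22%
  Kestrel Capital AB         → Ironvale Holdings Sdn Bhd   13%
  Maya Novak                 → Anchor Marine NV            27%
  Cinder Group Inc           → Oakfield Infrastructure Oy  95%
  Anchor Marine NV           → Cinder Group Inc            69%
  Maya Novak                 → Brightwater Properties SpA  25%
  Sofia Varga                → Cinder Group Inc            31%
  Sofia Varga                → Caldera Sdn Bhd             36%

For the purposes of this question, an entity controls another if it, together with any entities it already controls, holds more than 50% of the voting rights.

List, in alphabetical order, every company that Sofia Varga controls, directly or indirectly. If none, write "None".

Sofia holds 65% of Anchor, so Sofia controls Anchor.
Sofia holds 74% of Ironvale, so Sofia controls Ironvale.
Sofia and Anchor together hold 36% + 40% = 76% of Caldera, so Sofia controls Caldera.
Sofia and Anchor together hold 31% + 69% = 100% of Cinder, so Sofia controls Cinder.
Ironvale holds 100% of Ardent, so Sofia controls Ardent.
Cinder holds 95% of Oakfield, so Sofia controls Oakfield.
No other company's threshold is met.

Anchor Marine NV, Ardent Materials BV, Caldera Sdn Bhd, Cinder Group Inc, Ironvale Holdings Sdn Bhd, Oakfield Infrastructure Oy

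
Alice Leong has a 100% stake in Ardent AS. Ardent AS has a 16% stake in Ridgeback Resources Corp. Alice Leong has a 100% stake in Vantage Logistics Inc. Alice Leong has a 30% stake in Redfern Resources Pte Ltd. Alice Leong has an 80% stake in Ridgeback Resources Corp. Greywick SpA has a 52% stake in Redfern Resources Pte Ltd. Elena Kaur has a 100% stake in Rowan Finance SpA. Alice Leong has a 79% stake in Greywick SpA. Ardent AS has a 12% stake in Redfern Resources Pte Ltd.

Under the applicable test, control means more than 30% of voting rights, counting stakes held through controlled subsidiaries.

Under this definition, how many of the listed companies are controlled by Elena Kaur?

1

Elena holds 100% of Rowan, so Elena controls Rowan.
No other company's threshold is met.
Elena controls 1 company.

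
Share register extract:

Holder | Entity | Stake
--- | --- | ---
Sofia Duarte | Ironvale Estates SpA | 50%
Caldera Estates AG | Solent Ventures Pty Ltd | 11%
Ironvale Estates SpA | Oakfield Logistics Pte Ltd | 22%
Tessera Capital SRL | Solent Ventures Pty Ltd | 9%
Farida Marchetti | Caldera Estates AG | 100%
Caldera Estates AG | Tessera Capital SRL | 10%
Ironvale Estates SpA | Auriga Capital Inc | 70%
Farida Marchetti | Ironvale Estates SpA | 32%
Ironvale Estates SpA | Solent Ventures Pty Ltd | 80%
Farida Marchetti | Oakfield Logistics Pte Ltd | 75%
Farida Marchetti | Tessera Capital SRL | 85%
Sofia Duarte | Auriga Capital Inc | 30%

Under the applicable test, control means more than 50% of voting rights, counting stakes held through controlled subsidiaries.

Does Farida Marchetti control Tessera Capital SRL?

Yes

Farida holds 100% of Caldera, so Farida controls Caldera.
Farida and Caldera together hold 85% + 10% = 95% of Tessera, so Farida controls Tessera.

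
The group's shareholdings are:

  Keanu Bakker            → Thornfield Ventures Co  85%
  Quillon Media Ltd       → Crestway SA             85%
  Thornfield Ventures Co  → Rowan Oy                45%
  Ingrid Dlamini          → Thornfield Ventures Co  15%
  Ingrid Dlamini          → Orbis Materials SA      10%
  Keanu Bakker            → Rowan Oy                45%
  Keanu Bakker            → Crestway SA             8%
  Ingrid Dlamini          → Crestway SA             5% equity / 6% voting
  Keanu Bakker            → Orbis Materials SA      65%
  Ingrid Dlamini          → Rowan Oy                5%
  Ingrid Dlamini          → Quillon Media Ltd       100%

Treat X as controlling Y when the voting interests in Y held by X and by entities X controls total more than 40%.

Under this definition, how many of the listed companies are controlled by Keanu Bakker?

Keanu holds 85% of Thornfield, so Keanu controls Thornfield.
Keanu and Thornfield together hold 45% + 45% = 90% of Rowan, so Keanu controls Rowan.
Keanu holds 65% of Orbis, so Keanu controls Orbis.
No other company's threshold is met.
Keanu controls 3 companies.

3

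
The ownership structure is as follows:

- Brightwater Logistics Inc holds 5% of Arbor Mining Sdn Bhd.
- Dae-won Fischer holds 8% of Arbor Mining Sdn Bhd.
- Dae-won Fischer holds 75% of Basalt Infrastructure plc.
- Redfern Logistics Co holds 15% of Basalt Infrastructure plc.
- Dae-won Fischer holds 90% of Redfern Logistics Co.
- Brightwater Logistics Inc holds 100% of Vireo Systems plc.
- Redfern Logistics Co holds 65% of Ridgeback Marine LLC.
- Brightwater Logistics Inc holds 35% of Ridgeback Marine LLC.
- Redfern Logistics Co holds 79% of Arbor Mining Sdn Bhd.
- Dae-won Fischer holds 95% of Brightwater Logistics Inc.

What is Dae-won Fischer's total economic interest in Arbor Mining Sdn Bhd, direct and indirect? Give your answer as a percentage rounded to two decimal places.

83.85%

Dae-won reaches Arbor along 3 paths.
Via Brightwater: 95% × 5% = 4.75%.
Via Redfern: 90% × 79% = 71.1%.
Direct stake: 8% = 8%.
Total: 4.75% + 71.1% + 8% = 83.85%.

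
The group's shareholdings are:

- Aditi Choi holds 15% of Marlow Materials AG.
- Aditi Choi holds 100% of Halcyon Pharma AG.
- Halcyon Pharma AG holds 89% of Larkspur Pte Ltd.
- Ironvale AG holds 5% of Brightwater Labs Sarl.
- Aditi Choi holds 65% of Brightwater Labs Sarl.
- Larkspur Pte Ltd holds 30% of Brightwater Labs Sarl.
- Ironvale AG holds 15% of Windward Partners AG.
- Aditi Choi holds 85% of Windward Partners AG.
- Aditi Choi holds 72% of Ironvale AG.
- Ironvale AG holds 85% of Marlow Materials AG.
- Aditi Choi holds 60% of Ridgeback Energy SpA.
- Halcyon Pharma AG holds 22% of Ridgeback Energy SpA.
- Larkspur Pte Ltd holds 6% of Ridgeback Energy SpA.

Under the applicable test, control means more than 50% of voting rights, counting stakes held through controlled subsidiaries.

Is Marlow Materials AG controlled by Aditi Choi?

Yes

Aditi holds 72% of Ironvale, so Aditi controls Ironvale.
Ironvale and Aditi together hold 85% + 15% = 100% of Marlow, so Aditi controls Marlow.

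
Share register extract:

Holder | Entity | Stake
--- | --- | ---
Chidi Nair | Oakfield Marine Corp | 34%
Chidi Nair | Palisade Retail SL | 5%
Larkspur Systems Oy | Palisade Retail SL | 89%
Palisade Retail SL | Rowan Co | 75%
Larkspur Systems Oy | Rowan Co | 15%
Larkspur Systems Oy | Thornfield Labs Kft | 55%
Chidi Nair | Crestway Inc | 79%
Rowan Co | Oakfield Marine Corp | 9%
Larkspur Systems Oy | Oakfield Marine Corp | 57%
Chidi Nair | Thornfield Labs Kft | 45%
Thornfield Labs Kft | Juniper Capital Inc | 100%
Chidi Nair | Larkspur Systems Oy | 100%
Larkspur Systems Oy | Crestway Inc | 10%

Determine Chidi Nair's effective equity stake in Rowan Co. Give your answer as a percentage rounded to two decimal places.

85.50%

Chidi reaches Rowan along 3 paths.
Via Larkspur: 100% × 15% = 15%.
Via Palisade: 5% × 75% = 3.75%.
Via Larkspur → Palisade: 100% × 89% × 75% = 66.75%.
Total: 15% + 3.75% + 66.75% = 85.5%.
Rounded: 85.50%.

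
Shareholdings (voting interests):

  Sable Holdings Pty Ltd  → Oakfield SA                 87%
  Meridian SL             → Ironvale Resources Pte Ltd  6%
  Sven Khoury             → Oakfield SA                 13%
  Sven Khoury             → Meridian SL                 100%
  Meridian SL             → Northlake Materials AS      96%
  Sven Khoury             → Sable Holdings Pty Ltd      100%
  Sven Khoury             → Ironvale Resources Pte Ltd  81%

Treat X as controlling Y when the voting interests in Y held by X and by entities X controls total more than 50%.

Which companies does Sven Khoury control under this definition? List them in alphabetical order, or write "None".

Sven holds 100% of Meridian, so Sven controls Meridian.
Sven holds 100% of Sable, so Sven controls Sable.
Sven and Meridian together hold 81% + 6% = 87% of Ironvale, so Sven controls Ironvale.
Sven and Sable together hold 13% + 87% = 100% of Oakfield, so Sven controls Oakfield.
Meridian holds 96% of Northlake, so Sven controls Northlake.

Ironvale Resources Pte Ltd, Meridian SL, Northlake Materials AS, Oakfield SA, Sable Holdings Pty Ltd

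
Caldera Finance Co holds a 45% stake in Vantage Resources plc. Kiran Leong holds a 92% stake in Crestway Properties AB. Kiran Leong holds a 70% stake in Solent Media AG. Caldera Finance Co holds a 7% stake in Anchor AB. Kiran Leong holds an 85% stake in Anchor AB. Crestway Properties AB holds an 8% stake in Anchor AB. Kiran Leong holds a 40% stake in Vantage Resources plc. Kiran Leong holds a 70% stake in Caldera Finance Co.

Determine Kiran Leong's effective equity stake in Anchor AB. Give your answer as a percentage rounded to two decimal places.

97.26%

Kiran reaches Anchor along 3 paths.
Direct stake: 85% = 85%.
Via Crestway: 92% × 8% = 7.36%.
Via Caldera: 70% × 7% = 4.9%.
Total: 85% + 7.36% + 4.9% = 97.26%.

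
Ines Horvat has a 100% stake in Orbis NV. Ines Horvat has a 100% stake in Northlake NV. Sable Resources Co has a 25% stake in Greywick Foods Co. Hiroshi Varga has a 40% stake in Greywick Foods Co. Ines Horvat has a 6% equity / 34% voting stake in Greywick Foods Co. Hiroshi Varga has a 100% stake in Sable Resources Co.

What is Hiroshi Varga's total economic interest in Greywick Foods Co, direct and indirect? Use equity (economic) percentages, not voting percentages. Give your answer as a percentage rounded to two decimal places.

Hiroshi reaches Greywick along 2 paths.
Direct stake: 40% = 40%.
Via Sable: 100% × 25% = 25%.
Total: 40% + 25% = 65%.
Rounded: 65.00%.

65.00%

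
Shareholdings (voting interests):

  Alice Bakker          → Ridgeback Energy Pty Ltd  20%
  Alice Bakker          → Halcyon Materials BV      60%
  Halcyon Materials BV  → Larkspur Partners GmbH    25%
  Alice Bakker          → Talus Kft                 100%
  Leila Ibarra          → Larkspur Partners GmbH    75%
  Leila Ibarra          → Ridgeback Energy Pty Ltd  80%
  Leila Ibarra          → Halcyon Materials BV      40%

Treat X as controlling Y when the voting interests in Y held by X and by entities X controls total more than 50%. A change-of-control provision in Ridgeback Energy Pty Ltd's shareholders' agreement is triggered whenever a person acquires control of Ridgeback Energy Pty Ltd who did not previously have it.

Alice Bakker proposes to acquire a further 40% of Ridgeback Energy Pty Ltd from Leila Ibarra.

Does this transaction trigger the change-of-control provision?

Yes

The purchase adds only to Alice's holdings (Leila's stake shrinks), so Alice is the only person who could newly come to control Ridgeback.
Alice holds 60% of Halcyon, so Alice controls Halcyon.
Alice holds 100% of Talus, so Alice controls Talus.
In Ridgeback, Alice's side holds only 20%, not > 50%.
So before the transaction, Alice does not control Ridgeback.
After the purchase, Alice's direct stake in Ridgeback rises to 20% + 40% = 60%, and Leila's stake falls to 40%.
Alice holds 60% of Ridgeback, so Alice controls Ridgeback.
Alice did not control Ridgeback before and does after, so the clause is triggered.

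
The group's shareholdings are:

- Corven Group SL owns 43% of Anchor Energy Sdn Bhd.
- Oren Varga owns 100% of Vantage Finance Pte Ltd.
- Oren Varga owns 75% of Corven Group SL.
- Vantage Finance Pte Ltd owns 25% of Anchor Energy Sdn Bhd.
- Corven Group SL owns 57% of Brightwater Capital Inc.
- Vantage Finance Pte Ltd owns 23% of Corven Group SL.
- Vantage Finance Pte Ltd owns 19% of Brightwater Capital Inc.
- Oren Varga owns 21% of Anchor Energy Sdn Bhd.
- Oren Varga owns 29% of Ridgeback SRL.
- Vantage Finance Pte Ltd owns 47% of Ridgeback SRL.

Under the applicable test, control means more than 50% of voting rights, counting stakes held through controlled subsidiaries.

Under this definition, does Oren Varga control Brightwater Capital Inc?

Oren holds 100% of Vantage, so Oren controls Vantage.
Vantage and Oren together hold 23% + 75% = 98% of Corven, so Oren controls Corven.
Corven and Vantage together hold 57% + 19% = 76% of Brightwater, so Oren controls Brightwater.

Yes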